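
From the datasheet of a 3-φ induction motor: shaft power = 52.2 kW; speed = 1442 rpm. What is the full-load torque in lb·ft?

255 lb·ft

ω = 2π × 1442/60 = 151 rad/s
τ = P/ω = 52200/151 = 345.7 N·m
In lb·ft: 345.7/1.356 = 255 lb·ft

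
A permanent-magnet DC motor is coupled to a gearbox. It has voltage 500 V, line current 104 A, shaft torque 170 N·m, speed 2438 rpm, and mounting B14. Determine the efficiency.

83.5 %

ω = 2π × 2438/60 = 255.3 rad/s; P_out = τω = 170 × 255.3 = 43401 W
P_in = V·I = 500 × 104 = 52000 W
η = P_out / P_in = 43401 / 52000 = 0.835 = 83.5%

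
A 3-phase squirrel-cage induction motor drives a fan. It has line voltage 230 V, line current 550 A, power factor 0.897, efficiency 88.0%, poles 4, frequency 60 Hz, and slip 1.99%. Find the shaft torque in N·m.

P_in = √3·V·I·cosφ = 1.732 × 230 × 550 × 0.897 = 196531 W
P_out = η·P_in = 0.88 × 196531 = 172947 W
n_s = 120×60/4 = 1800 rpm; n = 1800×(1−0.0199) = 1764 rpm
ω = 2π×1764/60 = 184.7 rad/s
τ = P_out/ω = 172947/184.7 = 936 N·m

936 N·m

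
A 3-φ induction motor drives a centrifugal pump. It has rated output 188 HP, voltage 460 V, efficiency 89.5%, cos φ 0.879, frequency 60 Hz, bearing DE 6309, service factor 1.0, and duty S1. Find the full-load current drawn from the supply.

224 A

P_out = 188 × 746 = 140248 W
P_in = P_out / η = 140248 / 0.895 = 156702 W
I_L = P_in / (√3·V_L·cosφ) = 156702 / (1.732 × 460 × 0.879) = 224 A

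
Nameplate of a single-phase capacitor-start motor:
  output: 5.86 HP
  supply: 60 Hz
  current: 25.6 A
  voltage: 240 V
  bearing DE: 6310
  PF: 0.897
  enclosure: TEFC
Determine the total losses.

P_in = V·I·cosφ = 240×25.6×0.897 = 5511 W
P_out = 5.86×746 = 4372 W
Losses = P_in − P_out = 5511 − 4372 = 1139 W

1.14 kW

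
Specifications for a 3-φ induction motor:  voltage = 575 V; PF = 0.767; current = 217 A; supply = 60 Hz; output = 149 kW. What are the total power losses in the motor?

P_in = √3·V·I·cosφ = 1.732×575×217×0.767 = 165757 W
P_out = 149000 W
Losses = P_in − P_out = 165757 − 149000 = 16757 W

16.8 kW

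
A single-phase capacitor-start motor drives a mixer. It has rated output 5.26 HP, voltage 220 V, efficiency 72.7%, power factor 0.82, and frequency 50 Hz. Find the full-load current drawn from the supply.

29.9 A

P_out = 5.26 × 746 = 3924 W
P_in = P_out / η = 3924 / 0.727 = 5398 W
I = P_in / (V·cosφ) = 5398 / (220 × 0.82) = 29.9 A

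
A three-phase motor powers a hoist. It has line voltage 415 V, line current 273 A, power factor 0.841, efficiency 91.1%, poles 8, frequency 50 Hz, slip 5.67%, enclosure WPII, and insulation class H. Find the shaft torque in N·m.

P_in = √3·V·I·cosφ = 1.732 × 415 × 273 × 0.841 = 165027 W
P_out = η·P_in = 0.911 × 165027 = 150340 W
n_s = 120×50/8 = 750 rpm; n = 750×(1−0.0567) = 707 rpm
ω = 2π×707/60 = 74.04 rad/s
τ = P_out/ω = 150340/74.04 = 2030 N·m

2030 N·m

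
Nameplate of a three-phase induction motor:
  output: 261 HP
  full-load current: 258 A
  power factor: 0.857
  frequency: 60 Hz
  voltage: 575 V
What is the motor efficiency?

88.4 %

P_out = 261 × 746 = 194706 W
P_in = √3·V_L·I_L·cosφ = 1.732 × 575 × 258 × 0.857 = 220199 W
η = P_out / P_in = 194706 / 220199 = 0.884 = 88.4%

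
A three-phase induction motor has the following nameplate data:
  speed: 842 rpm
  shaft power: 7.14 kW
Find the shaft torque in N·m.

81 N·m

ω = 2π × 842/60 = 88.17 rad/s
τ = P/ω = 7140/88.17 = 81 N·m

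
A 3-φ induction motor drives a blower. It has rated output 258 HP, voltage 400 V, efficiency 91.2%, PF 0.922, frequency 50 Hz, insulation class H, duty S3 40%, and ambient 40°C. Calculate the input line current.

330 A

P_out = 258 × 746 = 192468 W
P_in = P_out / η = 192468 / 0.912 = 211039 W
I_L = P_in / (√3·V_L·cosφ) = 211039 / (1.732 × 400 × 0.922) = 330 A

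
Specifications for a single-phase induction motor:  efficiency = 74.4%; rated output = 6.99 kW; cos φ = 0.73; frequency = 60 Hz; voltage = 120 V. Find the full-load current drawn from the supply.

P_out = 6.99 kW = 6990 W
P_in = P_out / η = 6990 / 0.744 = 9395 W
I = P_in / (V·cosφ) = 9395 / (120 × 0.73) = 107 A

107 A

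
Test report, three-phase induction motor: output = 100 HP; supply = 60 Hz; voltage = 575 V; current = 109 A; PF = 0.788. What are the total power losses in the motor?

P_in = √3·V·I·cosφ = 1.732×575×109×0.788 = 85540 W
P_out = 100×746 = 74600 W
Losses = P_in − P_out = 85540 − 74600 = 10940 W

10900 W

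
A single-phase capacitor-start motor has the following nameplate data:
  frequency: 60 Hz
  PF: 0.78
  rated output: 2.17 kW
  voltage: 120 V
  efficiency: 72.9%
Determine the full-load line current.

P_out = 2.17 kW = 2170 W
P_in = P_out / η = 2170 / 0.729 = 2977 W
I = P_in / (V·cosφ) = 2977 / (120 × 0.78) = 31.8 A

31.8 A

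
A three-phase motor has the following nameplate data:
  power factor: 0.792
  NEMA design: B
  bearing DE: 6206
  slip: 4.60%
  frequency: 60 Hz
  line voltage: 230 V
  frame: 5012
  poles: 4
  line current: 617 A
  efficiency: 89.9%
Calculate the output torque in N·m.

P_in = √3·V·I·cosφ = 1.732 × 230 × 617 × 0.792 = 194664 W
P_out = η·P_in = 0.899 × 194664 = 175003 W
n_s = 120×60/4 = 1800 rpm; n = 1800×(1−0.046) = 1717 rpm
ω = 2π×1717/60 = 179.8 rad/s
τ = P_out/ω = 175003/179.8 = 973 N·m

973 N·m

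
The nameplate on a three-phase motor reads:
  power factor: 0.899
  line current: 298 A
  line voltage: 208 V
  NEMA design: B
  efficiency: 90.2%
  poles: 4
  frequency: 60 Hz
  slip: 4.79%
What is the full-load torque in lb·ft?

358 lb·ft

P_in = √3·V·I·cosφ = 1.732 × 208 × 298 × 0.899 = 96513 W
P_out = η·P_in = 0.902 × 96513 = 87055 W
n_s = 120×60/4 = 1800 rpm; n = 1800×(1−0.0479) = 1714 rpm
ω = 2π×1714/60 = 179.5 rad/s
τ = P_out/ω = 87055/179.5 = 485 N·m
In lb·ft: 485/1.356 = 358 lb·ft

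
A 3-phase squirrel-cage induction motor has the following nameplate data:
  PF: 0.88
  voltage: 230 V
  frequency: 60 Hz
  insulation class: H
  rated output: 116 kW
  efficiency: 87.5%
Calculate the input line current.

P_out = 116 kW = 116000 W
P_in = P_out / η = 116000 / 0.875 = 132571 W
I_L = P_in / (√3·V_L·cosφ) = 132571 / (1.732 × 230 × 0.88) = 378 A

378 A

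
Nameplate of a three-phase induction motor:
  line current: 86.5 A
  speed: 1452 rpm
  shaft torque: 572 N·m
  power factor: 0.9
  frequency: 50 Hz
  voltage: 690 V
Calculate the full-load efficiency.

ω = 2π × 1452/60 = 152.1 rad/s; P_out = τω = 572 × 152.1 = 87001 W
P_in = √3·V_L·I_L·cosφ = 1.732 × 690 × 86.5 × 0.9 = 93037 W
η = P_out / P_in = 87001 / 93037 = 0.935 = 93.5%

93.5 %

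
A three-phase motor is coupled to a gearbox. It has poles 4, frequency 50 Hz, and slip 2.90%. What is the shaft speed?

n_s = 120f/p = 120×50/4 = 1500 rpm
n = n_s(1 − s) = 1500 × (1 − 0.029) = 1456 rpm

1456 rpm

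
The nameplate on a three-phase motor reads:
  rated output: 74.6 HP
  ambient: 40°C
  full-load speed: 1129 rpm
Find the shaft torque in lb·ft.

P_out = 74.6 × 746 = 55652 W
ω = 2π × 1129/60 = 118.2 rad/s
τ = P_out/ω = 55652/118.2 = 470.8 N·m
In lb·ft: 470.8/1.356 = 347 lb·ft

347 lb·ft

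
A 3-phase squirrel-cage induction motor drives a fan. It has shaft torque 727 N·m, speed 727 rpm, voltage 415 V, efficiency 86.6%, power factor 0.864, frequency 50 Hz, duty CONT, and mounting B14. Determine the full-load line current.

ω = 2π×727/60 = 76.13 rad/s; P_out = τω = 727 × 76.13 = 55347 W
P_in = P_out / η = 55347 / 0.866 = 63911 W
I_L = P_in / (√3·V_L·cosφ) = 63911 / (1.732 × 415 × 0.864) = 103 A

103 A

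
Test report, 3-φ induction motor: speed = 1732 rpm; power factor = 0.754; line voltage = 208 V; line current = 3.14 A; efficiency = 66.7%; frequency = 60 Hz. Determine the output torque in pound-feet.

P_in = √3·V·I·cosφ = 1.732 × 208 × 3.14 × 0.754 = 853 W
P_out = η·P_in = 0.667 × 853 = 569 W
n = 1732 rpm
ω = 2π×1732/60 = 181.4 rad/s
τ = P_out/ω = 569/181.4 = 3.137 N·m
In lb·ft: 3.137/1.356 = 2.31 lb·ft

2.31 lb·ft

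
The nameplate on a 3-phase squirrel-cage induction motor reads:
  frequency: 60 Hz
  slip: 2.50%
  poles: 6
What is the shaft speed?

n_s = 120f/p = 120×60/6 = 1200 rpm
n = n_s(1 − s) = 1200 × (1 − 0.025) = 1170 rpm

1170 rpm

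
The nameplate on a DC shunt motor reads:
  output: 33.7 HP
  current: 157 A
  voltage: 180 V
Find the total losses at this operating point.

3.12 kW

P_in = V·I = 180×157 = 28260 W
P_out = 33.7×746 = 25140 W
Losses = P_in − P_out = 28260 − 25140 = 3120 W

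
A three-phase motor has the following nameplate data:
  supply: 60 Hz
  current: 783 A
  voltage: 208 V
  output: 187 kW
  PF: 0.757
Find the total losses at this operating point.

P_in = √3·V·I·cosφ = 1.732×208×783×0.757 = 213535 W
P_out = 187000 W
Losses = P_in − P_out = 213535 − 187000 = 26535 W

26500 W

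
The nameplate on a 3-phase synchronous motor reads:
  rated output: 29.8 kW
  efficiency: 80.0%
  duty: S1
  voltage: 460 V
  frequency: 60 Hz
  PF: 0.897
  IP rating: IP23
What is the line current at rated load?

P_out = 29.8 kW = 29800 W
P_in = P_out / η = 29800 / 0.800 = 37250 W
I_L = P_in / (√3·V_L·cosφ) = 37250 / (1.732 × 460 × 0.897) = 52.1 A

52.1 A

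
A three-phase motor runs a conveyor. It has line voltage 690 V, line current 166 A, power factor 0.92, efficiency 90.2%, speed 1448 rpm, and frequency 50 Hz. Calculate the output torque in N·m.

1090 N·m

P_in = √3·V·I·cosφ = 1.732 × 690 × 166 × 0.92 = 182513 W
P_out = η·P_in = 0.902 × 182513 = 164627 W
n = 1448 rpm
ω = 2π×1448/60 = 151.6 rad/s
τ = P_out/ω = 164627/151.6 = 1090 N·m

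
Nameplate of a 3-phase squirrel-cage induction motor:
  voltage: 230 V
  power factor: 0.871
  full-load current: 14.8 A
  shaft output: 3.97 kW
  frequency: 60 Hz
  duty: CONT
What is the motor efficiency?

P_out = 3.97 kW = 3970 W
P_in = √3·V_L·I_L·cosφ = 1.732 × 230 × 14.8 × 0.871 = 5135 W
η = P_out / P_in = 3970 / 5135 = 0.773 = 77.3%

77.3 %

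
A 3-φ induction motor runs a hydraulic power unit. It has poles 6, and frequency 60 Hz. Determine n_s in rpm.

1200 rpm

n_s = 120f/p = 120×60/6 = 1200 rpm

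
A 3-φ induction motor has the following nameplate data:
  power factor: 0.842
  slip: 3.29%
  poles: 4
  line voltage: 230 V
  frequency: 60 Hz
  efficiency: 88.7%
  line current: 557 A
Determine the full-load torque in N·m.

P_in = √3·V·I·cosφ = 1.732 × 230 × 557 × 0.842 = 186828 W
P_out = η·P_in = 0.887 × 186828 = 165716 W
n_s = 120×60/4 = 1800 rpm; n = 1800×(1−0.0329) = 1741 rpm
ω = 2π×1741/60 = 182.3 rad/s
τ = P_out/ω = 165716/182.3 = 909 N·m

909 N·m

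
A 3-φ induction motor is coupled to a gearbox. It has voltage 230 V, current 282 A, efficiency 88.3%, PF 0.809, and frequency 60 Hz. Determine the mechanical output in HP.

P_in = √3·V·I·cosφ = 1.732 × 230 × 282 × 0.809 = 90881 W
P_out = η·P_in = 0.883 × 90881 = 80248 W
= 80248/746 = 108 HP

108 HP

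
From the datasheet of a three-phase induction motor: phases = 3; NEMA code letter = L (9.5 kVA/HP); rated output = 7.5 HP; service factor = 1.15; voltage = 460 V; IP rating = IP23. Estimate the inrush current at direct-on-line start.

89.4 A

S_LR = 9.5 × 7.5 = 71.25 kVA
I_LR = S_LR/(√3·V_L) = 71250/(1.732×460) = 89.4 A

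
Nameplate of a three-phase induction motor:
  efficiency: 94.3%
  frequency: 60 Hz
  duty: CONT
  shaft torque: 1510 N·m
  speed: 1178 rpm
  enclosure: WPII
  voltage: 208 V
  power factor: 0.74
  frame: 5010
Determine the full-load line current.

ω = 2π×1178/60 = 123.4 rad/s; P_out = τω = 1510 × 123.4 = 186334 W
P_in = P_out / η = 186334 / 0.943 = 197597 W
I_L = P_in / (√3·V_L·cosφ) = 197597 / (1.732 × 208 × 0.74) = 741 A

741 A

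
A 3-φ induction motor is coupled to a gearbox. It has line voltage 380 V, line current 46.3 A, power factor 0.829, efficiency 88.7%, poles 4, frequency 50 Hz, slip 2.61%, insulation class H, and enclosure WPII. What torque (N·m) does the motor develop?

146 N·m

P_in = √3·V·I·cosφ = 1.732 × 380 × 46.3 × 0.829 = 25262 W
P_out = η·P_in = 0.887 × 25262 = 22407 W
n_s = 120×50/4 = 1500 rpm; n = 1500×(1−0.0261) = 1461 rpm
ω = 2π×1461/60 = 153 rad/s
τ = P_out/ω = 22407/153 = 146 N·m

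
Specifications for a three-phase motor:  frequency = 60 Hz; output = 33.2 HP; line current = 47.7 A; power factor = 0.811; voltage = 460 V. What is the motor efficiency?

P_out = 33.2 × 746 = 24767 W
P_in = √3·V_L·I_L·cosφ = 1.732 × 460 × 47.7 × 0.811 = 30821 W
η = P_out / P_in = 24767 / 30821 = 0.804 = 80.4%

80.4 %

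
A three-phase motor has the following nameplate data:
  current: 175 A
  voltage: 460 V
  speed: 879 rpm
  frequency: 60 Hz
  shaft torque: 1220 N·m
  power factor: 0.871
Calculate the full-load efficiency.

92.5 %

ω = 2π × 879/60 = 92.05 rad/s; P_out = τω = 1220 × 92.05 = 112301 W
P_in = √3·V_L·I_L·cosφ = 1.732 × 460 × 175 × 0.871 = 121440 W
η = P_out / P_in = 112301 / 121440 = 0.925 = 92.5%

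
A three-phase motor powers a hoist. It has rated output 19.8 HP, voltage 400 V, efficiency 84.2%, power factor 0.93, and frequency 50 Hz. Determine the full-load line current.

27.2 A

P_out = 19.8 × 746 = 14771 W
P_in = P_out / η = 14771 / 0.842 = 17543 W
I_L = P_in / (√3·V_L·cosφ) = 17543 / (1.732 × 400 × 0.93) = 27.2 A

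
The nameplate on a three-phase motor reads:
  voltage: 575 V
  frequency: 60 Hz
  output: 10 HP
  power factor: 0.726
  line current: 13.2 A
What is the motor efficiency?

78.2 %

P_out = 10 × 746 = 7460 W
P_in = √3·V_L·I_L·cosφ = 1.732 × 575 × 13.2 × 0.726 = 9544 W
η = P_out / P_in = 7460 / 9544 = 0.782 = 78.2%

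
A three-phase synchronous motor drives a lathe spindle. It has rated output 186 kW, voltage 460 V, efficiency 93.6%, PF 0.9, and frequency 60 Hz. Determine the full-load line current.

P_out = 186 kW = 186000 W
P_in = P_out / η = 186000 / 0.936 = 198718 W
I_L = P_in / (√3·V_L·cosφ) = 198718 / (1.732 × 460 × 0.9) = 277 A

277 A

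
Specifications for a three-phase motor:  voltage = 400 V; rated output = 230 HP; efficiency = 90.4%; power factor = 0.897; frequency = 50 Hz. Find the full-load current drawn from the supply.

P_out = 230 × 746 = 171580 W
P_in = P_out / η = 171580 / 0.904 = 189801 W
I_L = P_in / (√3·V_L·cosφ) = 189801 / (1.732 × 400 × 0.897) = 305 A

305 A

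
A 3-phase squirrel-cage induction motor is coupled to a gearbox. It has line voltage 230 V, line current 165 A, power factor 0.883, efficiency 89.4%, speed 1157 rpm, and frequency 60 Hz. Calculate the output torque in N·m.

P_in = √3·V·I·cosφ = 1.732 × 230 × 165 × 0.883 = 58039 W
P_out = η·P_in = 0.894 × 58039 = 51887 W
n = 1157 rpm
ω = 2π×1157/60 = 121.2 rad/s
τ = P_out/ω = 51887/121.2 = 428 N·m

428 N·m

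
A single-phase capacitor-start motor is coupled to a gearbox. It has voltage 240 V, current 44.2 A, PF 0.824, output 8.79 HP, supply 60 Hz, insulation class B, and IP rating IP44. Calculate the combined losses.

2180 W

P_in = V·I·cosφ = 240×44.2×0.824 = 8741 W
P_out = 8.79×746 = 6557 W
Losses = P_in − P_out = 8741 − 6557 = 2184 W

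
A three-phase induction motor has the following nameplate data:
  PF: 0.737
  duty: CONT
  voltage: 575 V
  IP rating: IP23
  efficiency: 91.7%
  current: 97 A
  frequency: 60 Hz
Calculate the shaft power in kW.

P_in = √3·V·I·cosφ = 1.732 × 575 × 97 × 0.737 = 71196 W
P_out = η·P_in = 0.917 × 71196 = 65287 W

65.3 kW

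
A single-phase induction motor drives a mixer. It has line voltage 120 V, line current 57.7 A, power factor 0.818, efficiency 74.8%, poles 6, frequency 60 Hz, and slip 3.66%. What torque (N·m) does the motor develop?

P_in = V·I·cosφ = 120 × 57.7 × 0.818 = 5664 W
P_out = η·P_in = 0.748 × 5664 = 4237 W
n_s = 120×60/6 = 1200 rpm; n = 1200×(1−0.0366) = 1156 rpm
ω = 2π×1156/60 = 121.1 rad/s
τ = P_out/ω = 4237/121.1 = 35 N·m

35 N·m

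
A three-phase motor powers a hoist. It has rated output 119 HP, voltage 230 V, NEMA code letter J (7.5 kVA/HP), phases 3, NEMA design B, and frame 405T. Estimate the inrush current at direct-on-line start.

S_LR = 7.5 × 119 = 892.5 kVA
I_LR = S_LR/(√3·V_L) = 892500/(1.732×230) = 2240 A

2240 A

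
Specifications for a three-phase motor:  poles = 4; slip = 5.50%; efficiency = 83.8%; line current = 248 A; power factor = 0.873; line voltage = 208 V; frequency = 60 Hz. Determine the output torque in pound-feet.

271 lb·ft

P_in = √3·V·I·cosφ = 1.732 × 208 × 248 × 0.873 = 77997 W
P_out = η·P_in = 0.838 × 77997 = 65361 W
n_s = 120×60/4 = 1800 rpm; n = 1800×(1−0.055) = 1701 rpm
ω = 2π×1701/60 = 178.1 rad/s
τ = P_out/ω = 65361/178.1 = 367 N·m
In lb·ft: 367/1.356 = 271 lb·ft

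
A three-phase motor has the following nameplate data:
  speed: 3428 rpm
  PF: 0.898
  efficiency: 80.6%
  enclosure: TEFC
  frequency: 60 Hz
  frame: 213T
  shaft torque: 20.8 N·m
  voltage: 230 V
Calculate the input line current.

25.9 A

ω = 2π×3428/60 = 359 rad/s; P_out = τω = 20.8 × 359 = 7467 W
P_in = P_out / η = 7467 / 0.806 = 9264 W
I_L = P_in / (√3·V_L·cosφ) = 9264 / (1.732 × 230 × 0.898) = 25.9 A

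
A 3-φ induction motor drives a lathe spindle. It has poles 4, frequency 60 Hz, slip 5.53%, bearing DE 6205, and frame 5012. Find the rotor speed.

n_s = 120f/p = 120×60/4 = 1800 rpm
n = n_s(1 − s) = 1800 × (1 − 0.0553) = 1700 rpm

1700 rpm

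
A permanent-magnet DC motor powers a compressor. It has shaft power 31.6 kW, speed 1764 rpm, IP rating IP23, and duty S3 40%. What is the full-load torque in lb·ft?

126 lb·ft

ω = 2π × 1764/60 = 184.7 rad/s
τ = P/ω = 31600/184.7 = 171.1 N·m
In lb·ft: 171.1/1.356 = 126 lb·ft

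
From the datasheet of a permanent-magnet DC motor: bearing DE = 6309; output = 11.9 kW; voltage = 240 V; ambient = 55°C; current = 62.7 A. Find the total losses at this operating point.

3150 W

P_in = V·I = 240×62.7 = 15048 W
P_out = 11900 W
Losses = P_in − P_out = 15048 − 11900 = 3148 W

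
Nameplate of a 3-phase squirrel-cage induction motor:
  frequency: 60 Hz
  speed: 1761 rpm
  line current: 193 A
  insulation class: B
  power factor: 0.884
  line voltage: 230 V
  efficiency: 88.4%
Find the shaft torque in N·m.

326 N·m

P_in = √3·V·I·cosφ = 1.732 × 230 × 193 × 0.884 = 67965 W
P_out = η·P_in = 0.884 × 67965 = 60081 W
n = 1761 rpm
ω = 2π×1761/60 = 184.4 rad/s
τ = P_out/ω = 60081/184.4 = 326 N·m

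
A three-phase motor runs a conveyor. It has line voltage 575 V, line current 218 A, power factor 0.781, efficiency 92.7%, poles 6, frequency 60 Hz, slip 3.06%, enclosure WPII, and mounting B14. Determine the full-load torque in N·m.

1290 N·m

P_in = √3·V·I·cosφ = 1.732 × 575 × 218 × 0.781 = 169560 W
P_out = η·P_in = 0.927 × 169560 = 157182 W
n_s = 120×60/6 = 1200 rpm; n = 1200×(1−0.0306) = 1163 rpm
ω = 2π×1163/60 = 121.8 rad/s
τ = P_out/ω = 157182/121.8 = 1290 N·m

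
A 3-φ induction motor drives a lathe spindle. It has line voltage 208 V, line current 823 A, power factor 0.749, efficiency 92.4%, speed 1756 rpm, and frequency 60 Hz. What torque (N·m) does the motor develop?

1120 N·m

P_in = √3·V·I·cosφ = 1.732 × 208 × 823 × 0.749 = 222072 W
P_out = η·P_in = 0.924 × 222072 = 205195 W
n = 1756 rpm
ω = 2π×1756/60 = 183.9 rad/s
τ = P_out/ω = 205195/183.9 = 1120 N·m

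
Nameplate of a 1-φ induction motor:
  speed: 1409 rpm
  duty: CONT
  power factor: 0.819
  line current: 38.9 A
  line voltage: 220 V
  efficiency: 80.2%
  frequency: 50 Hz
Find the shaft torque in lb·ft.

P_in = V·I·cosφ = 220 × 38.9 × 0.819 = 7009 W
P_out = η·P_in = 0.802 × 7009 = 5621 W
n = 1409 rpm
ω = 2π×1409/60 = 147.6 rad/s
τ = P_out/ω = 5621/147.6 = 38.08 N·m
In lb·ft: 38.08/1.356 = 28.1 lb·ft

28.1 lb·ft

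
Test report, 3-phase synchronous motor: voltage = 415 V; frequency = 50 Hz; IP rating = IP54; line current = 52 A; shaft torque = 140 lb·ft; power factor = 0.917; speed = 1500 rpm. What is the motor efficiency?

τ = 140 lb·ft × 1.356 = 189.8 N·m
ω = 2π × 1500/60 = 157.1 rad/s; P_out = τω = 189.8 × 157.1 = 29818 W
P_in = √3·V_L·I_L·cosφ = 1.732 × 415 × 52 × 0.917 = 34274 W
η = P_out / P_in = 29818 / 34274 = 0.870 = 87.0%

87.0 %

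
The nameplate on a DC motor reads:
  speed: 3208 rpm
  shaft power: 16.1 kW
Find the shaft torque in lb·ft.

35.3 lb·ft

ω = 2π × 3208/60 = 335.9 rad/s
τ = P/ω = 16100/335.9 = 47.93 N·m
In lb·ft: 47.93/1.356 = 35.3 lb·ft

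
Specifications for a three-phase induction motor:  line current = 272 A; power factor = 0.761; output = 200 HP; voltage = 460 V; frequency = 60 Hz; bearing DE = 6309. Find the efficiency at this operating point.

P_out = 200 × 746 = 149200 W
P_in = √3·V_L·I_L·cosφ = 1.732 × 460 × 272 × 0.761 = 164915 W
η = P_out / P_in = 149200 / 164915 = 0.905 = 90.5%

90.5 %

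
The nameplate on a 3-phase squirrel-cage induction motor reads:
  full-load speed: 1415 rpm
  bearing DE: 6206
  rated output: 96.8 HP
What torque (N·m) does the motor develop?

487 N·m

P_out = 96.8 × 746 = 72213 W
ω = 2π × 1415/60 = 148.2 rad/s
τ = P_out/ω = 72213/148.2 = 487 N·m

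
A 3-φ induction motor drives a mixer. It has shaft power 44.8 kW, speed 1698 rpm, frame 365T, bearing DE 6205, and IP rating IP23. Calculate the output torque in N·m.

252 N·m

ω = 2π × 1698/60 = 177.8 rad/s
τ = P/ω = 44800/177.8 = 252 N·m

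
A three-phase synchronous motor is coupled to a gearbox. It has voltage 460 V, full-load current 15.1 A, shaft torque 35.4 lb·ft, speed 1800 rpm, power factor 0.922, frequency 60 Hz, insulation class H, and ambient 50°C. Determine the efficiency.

τ = 35.4 lb·ft × 1.356 = 48 N·m
ω = 2π × 1800/60 = 188.5 rad/s; P_out = τω = 48 × 188.5 = 9048 W
P_in = √3·V_L·I_L·cosφ = 1.732 × 460 × 15.1 × 0.922 = 11092 W
η = P_out / P_in = 9048 / 11092 = 0.816 = 81.6%

81.6 %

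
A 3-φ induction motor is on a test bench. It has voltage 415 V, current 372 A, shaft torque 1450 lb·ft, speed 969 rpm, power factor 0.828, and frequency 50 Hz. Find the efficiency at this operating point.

τ = 1450 lb·ft × 1.356 = 1966 N·m
ω = 2π × 969/60 = 101.5 rad/s; P_out = τω = 1966 × 101.5 = 199549 W
P_in = √3·V_L·I_L·cosφ = 1.732 × 415 × 372 × 0.828 = 221396 W
η = P_out / P_in = 199549 / 221396 = 0.901 = 90.1%

90.1 %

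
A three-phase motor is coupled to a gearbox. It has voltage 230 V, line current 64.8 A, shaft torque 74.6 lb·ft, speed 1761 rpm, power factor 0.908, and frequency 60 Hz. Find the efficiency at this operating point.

τ = 74.6 lb·ft × 1.356 = 101.2 N·m
ω = 2π × 1761/60 = 184.4 rad/s; P_out = τω = 101.2 × 184.4 = 18661 W
P_in = √3·V_L·I_L·cosφ = 1.732 × 230 × 64.8 × 0.908 = 23439 W
η = P_out / P_in = 18661 / 23439 = 0.796 = 79.6%

79.6 %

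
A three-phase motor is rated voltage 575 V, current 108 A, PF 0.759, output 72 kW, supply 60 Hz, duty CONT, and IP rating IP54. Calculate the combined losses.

9640 W

P_in = √3·V·I·cosφ = 1.732×575×108×0.759 = 81636 W
P_out = 72000 W
Losses = P_in − P_out = 81636 − 72000 = 9636 W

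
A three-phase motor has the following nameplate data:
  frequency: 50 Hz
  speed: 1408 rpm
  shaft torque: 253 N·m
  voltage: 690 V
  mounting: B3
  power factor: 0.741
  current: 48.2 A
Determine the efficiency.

87.4 %

ω = 2π × 1408/60 = 147.4 rad/s; P_out = τω = 253 × 147.4 = 37292 W
P_in = √3·V_L·I_L·cosφ = 1.732 × 690 × 48.2 × 0.741 = 42684 W
η = P_out / P_in = 37292 / 42684 = 0.874 = 87.4%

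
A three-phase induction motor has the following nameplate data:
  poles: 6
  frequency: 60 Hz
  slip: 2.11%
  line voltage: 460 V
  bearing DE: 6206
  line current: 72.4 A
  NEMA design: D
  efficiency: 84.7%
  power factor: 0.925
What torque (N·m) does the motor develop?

P_in = √3·V·I·cosφ = 1.732 × 460 × 72.4 × 0.925 = 53356 W
P_out = η·P_in = 0.847 × 53356 = 45193 W
n_s = 120×60/6 = 1200 rpm; n = 1200×(1−0.0211) = 1175 rpm
ω = 2π×1175/60 = 123 rad/s
τ = P_out/ω = 45193/123 = 367 N·m

367 N·m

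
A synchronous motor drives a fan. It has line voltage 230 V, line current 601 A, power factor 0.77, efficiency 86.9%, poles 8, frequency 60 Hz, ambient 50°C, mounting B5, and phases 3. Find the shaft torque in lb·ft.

1250 lb·ft

P_in = √3·V·I·cosφ = 1.732 × 230 × 601 × 0.77 = 184349 W
P_out = η·P_in = 0.869 × 184349 = 160199 W
n = n_s = 120×60/8 = 900 rpm (synchronous)
ω = 2π×900/60 = 94.25 rad/s
τ = P_out/ω = 160199/94.25 = 1700 N·m
In lb·ft: 1700/1.356 = 1250 lb·ft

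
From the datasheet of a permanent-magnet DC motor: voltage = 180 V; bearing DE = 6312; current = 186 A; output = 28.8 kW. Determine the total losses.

P_in = V·I = 180×186 = 33480 W
P_out = 28800 W
Losses = P_in − P_out = 33480 − 28800 = 4680 W

4.68 kW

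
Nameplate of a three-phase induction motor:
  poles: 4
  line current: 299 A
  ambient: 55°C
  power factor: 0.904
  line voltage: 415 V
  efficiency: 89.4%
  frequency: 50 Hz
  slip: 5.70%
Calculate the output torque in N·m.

P_in = √3·V·I·cosφ = 1.732 × 415 × 299 × 0.904 = 194283 W
P_out = η·P_in = 0.894 × 194283 = 173689 W
n_s = 120×50/4 = 1500 rpm; n = 1500×(1−0.057) = 1415 rpm
ω = 2π×1415/60 = 148.2 rad/s
τ = P_out/ω = 173689/148.2 = 1170 N·m

1170 N·m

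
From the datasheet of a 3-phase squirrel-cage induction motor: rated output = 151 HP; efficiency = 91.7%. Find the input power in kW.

P_out = 151 × 746 = 112646 W
P_in = P_out/η = 112646/0.917 = 122842 W = 123 kW

123 kW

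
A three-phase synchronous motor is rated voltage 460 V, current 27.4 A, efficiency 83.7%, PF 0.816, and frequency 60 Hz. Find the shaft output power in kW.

P_in = √3·V·I·cosφ = 1.732 × 460 × 27.4 × 0.816 = 17813 W
P_out = η·P_in = 0.837 × 17813 = 14909 W

14.9 kW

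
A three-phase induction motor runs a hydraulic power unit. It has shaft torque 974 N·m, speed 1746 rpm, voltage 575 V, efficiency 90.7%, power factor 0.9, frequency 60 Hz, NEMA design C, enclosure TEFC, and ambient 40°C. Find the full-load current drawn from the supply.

ω = 2π×1746/60 = 182.8 rad/s; P_out = τω = 974 × 182.8 = 178047 W
P_in = P_out / η = 178047 / 0.907 = 196303 W
I_L = P_in / (√3·V_L·cosφ) = 196303 / (1.732 × 575 × 0.9) = 219 A

219 A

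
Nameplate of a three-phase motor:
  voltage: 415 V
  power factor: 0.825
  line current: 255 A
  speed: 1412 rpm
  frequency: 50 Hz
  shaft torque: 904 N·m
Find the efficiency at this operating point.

ω = 2π × 1412/60 = 147.9 rad/s; P_out = τω = 904 × 147.9 = 133702 W
P_in = √3·V_L·I_L·cosφ = 1.732 × 415 × 255 × 0.825 = 151213 W
η = P_out / P_in = 133702 / 151213 = 0.884 = 88.4%

88.4 %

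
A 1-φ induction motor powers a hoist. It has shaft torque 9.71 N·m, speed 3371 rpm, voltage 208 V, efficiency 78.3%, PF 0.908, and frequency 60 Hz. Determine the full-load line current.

ω = 2π×3371/60 = 353 rad/s; P_out = τω = 9.71 × 353 = 3428 W
P_in = P_out / η = 3428 / 0.783 = 4378 W
I = P_in / (V·cosφ) = 4378 / (208 × 0.908) = 23.2 A

23.2 A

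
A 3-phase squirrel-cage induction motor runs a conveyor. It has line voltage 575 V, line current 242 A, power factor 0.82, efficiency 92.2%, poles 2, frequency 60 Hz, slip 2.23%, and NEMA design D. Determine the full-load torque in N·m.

494 N·m

P_in = √3·V·I·cosφ = 1.732 × 575 × 242 × 0.82 = 197626 W
P_out = η·P_in = 0.922 × 197626 = 182211 W
n_s = 120×60/2 = 3600 rpm; n = 3600×(1−0.0223) = 3520 rpm
ω = 2π×3520/60 = 368.6 rad/s
τ = P_out/ω = 182211/368.6 = 494 N·m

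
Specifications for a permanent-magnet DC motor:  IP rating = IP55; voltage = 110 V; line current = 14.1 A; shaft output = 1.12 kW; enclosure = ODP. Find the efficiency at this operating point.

P_out = 1.12 kW = 1120 W
P_in = V·I = 110 × 14.1 = 1551 W
η = P_out / P_in = 1120 / 1551 = 0.722 = 72.2%

72.2 %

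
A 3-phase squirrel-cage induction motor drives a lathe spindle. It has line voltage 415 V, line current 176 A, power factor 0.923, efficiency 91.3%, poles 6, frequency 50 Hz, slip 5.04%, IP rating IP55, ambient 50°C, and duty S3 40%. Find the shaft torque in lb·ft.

791 lb·ft

P_in = √3·V·I·cosφ = 1.732 × 415 × 176 × 0.923 = 116764 W
P_out = η·P_in = 0.913 × 116764 = 106606 W
n_s = 120×50/6 = 1000 rpm; n = 1000×(1−0.0504) = 950 rpm
ω = 2π×950/60 = 99.48 rad/s
τ = P_out/ω = 106606/99.48 = 1072 N·m
In lb·ft: 1072/1.356 = 791 lb·ft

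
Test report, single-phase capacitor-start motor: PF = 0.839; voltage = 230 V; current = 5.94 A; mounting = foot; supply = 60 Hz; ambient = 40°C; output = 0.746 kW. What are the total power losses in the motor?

400 W

P_in = V·I·cosφ = 230×5.94×0.839 = 1146 W
P_out = 746 W
Losses = P_in − P_out = 1146 − 746 = 400 W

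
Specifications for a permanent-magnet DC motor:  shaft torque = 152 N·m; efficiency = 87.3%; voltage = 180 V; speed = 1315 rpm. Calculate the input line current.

133 A

ω = 2π×1315/60 = 137.7 rad/s; P_out = τω = 152 × 137.7 = 20930 W
P_in = P_out / η = 20930 / 0.873 = 23975 W
I = P_in / V = 23975 / 180 = 133 A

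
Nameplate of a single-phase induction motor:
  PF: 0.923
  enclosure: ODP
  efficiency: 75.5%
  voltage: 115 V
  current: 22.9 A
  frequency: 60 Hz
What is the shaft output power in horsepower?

P_in = V·I·cosφ = 115 × 22.9 × 0.923 = 2431 W
P_out = η·P_in = 0.755 × 2431 = 1835 W
= 1835/746 = 2.46 HP

2.46 HP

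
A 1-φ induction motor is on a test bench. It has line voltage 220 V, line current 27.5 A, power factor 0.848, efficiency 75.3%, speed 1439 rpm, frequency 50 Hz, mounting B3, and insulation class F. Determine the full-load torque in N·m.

25.6 N·m

P_in = V·I·cosφ = 220 × 27.5 × 0.848 = 5130 W
P_out = η·P_in = 0.753 × 5130 = 3863 W
n = 1439 rpm
ω = 2π×1439/60 = 150.7 rad/s
τ = P_out/ω = 3863/150.7 = 25.6 N·m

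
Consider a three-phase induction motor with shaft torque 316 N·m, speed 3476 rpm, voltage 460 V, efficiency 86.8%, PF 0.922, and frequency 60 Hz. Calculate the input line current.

ω = 2π×3476/60 = 364 rad/s; P_out = τω = 316 × 364 = 115024 W
P_in = P_out / η = 115024 / 0.868 = 132516 W
I_L = P_in / (√3·V_L·cosφ) = 132516 / (1.732 × 460 × 0.922) = 180 A

180 A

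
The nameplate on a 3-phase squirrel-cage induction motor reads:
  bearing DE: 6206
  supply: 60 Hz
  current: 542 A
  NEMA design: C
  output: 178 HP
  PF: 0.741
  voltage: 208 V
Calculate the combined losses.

11900 W

P_in = √3·V·I·cosφ = 1.732×208×542×0.741 = 144687 W
P_out = 178×746 = 132788 W
Losses = P_in − P_out = 144687 − 132788 = 11899 W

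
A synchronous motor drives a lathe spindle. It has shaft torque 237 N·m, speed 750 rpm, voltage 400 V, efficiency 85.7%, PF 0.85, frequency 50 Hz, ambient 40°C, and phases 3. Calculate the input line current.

ω = 2π×750/60 = 78.54 rad/s; P_out = τω = 237 × 78.54 = 18614 W
P_in = P_out / η = 18614 / 0.857 = 21720 W
I_L = P_in / (√3·V_L·cosφ) = 21720 / (1.732 × 400 × 0.85) = 36.9 A

36.9 A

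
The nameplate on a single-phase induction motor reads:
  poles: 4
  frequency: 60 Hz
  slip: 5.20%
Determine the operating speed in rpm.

1706 rpm

n_s = 120f/p = 120×60/4 = 1800 rpm
n = n_s(1 − s) = 1800 × (1 − 0.052) = 1706 rpm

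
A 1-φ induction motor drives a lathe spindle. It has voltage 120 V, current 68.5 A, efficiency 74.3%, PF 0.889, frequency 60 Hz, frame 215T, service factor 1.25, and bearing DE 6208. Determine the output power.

P_in = V·I·cosφ = 120 × 68.5 × 0.889 = 7308 W
P_out = η·P_in = 0.743 × 7308 = 5430 W

5.43 kW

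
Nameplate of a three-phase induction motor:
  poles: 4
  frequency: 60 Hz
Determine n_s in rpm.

1800 rpm

n_s = 120f/p = 120×60/4 = 1800 rpm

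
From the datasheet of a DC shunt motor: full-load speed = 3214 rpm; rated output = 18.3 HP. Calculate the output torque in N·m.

P_out = 18.3 × 746 = 13652 W
ω = 2π × 3214/60 = 336.6 rad/s
τ = P_out/ω = 13652/336.6 = 40.6 N·m

40.6 N·m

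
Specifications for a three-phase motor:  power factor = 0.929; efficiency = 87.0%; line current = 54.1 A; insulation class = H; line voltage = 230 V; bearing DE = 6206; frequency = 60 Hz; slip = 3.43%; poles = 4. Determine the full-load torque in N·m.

P_in = √3·V·I·cosφ = 1.732 × 230 × 54.1 × 0.929 = 20021 W
P_out = η·P_in = 0.87 × 20021 = 17418 W
n_s = 120×60/4 = 1800 rpm; n = 1800×(1−0.0343) = 1738 rpm
ω = 2π×1738/60 = 182 rad/s
τ = P_out/ω = 17418/182 = 95.7 N·m

95.7 N·m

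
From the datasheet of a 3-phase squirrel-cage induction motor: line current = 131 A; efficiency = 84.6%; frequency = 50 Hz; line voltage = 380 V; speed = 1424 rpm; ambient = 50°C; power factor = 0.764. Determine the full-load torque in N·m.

P_in = √3·V·I·cosφ = 1.732 × 380 × 131 × 0.764 = 65871 W
P_out = η·P_in = 0.846 × 65871 = 55727 W
n = 1424 rpm
ω = 2π×1424/60 = 149.1 rad/s
τ = P_out/ω = 55727/149.1 = 374 N·m

374 N·m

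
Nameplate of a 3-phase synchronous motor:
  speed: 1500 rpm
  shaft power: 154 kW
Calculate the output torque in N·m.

980 N·m

ω = 2π × 1500/60 = 157.1 rad/s
τ = P/ω = 154000/157.1 = 980 N·m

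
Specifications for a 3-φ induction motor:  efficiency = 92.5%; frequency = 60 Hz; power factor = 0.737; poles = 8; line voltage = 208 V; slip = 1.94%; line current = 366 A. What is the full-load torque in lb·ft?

P_in = √3·V·I·cosφ = 1.732 × 208 × 366 × 0.737 = 97176 W
P_out = η·P_in = 0.925 × 97176 = 89888 W
n_s = 120×60/8 = 900 rpm; n = 900×(1−0.0194) = 883 rpm
ω = 2π×883/60 = 92.47 rad/s
τ = P_out/ω = 89888/92.47 = 972.1 N·m
In lb·ft: 972.1/1.356 = 717 lb·ft

717 lb·ft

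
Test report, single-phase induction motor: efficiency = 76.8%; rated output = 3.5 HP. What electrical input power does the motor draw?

P_out = 3.5 × 746 = 2611 W
P_in = P_out/η = 2611/0.768 = 3400 W = 3.4 kW

3.4 kW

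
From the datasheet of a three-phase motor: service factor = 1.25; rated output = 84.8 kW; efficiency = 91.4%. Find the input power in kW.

P_out = 84800 W
P_in = P_out/η = 84800/0.914 = 92779 W = 92.8 kW

92.8 kW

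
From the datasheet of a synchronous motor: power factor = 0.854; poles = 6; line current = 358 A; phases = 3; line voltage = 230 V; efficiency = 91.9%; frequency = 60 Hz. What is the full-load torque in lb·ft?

657 lb·ft

P_in = √3·V·I·cosφ = 1.732 × 230 × 358 × 0.854 = 121791 W
P_out = η·P_in = 0.919 × 121791 = 111926 W
n = n_s = 120×60/6 = 1200 rpm (synchronous)
ω = 2π×1200/60 = 125.7 rad/s
τ = P_out/ω = 111926/125.7 = 890.4 N·m
In lb·ft: 890.4/1.356 = 657 lb·ft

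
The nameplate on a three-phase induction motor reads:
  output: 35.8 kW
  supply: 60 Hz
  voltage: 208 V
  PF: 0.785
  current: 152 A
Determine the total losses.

7190 W

P_in = √3·V·I·cosφ = 1.732×208×152×0.785 = 42986 W
P_out = 35800 W
Losses = P_in − P_out = 42986 − 35800 = 7186 W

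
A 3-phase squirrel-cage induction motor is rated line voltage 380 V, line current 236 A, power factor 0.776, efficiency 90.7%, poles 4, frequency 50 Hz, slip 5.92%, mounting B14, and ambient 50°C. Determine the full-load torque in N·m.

740 N·m

P_in = √3·V·I·cosφ = 1.732 × 380 × 236 × 0.776 = 120533 W
P_out = η·P_in = 0.907 × 120533 = 109323 W
n_s = 120×50/4 = 1500 rpm; n = 1500×(1−0.0592) = 1411 rpm
ω = 2π×1411/60 = 147.8 rad/s
τ = P_out/ω = 109323/147.8 = 740 N·m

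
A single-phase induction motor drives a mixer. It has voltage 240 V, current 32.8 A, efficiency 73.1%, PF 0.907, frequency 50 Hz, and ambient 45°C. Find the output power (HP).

7 HP

P_in = V·I·cosφ = 240 × 32.8 × 0.907 = 7140 W
P_out = η·P_in = 0.731 × 7140 = 5219 W
= 5219/746 = 7 HP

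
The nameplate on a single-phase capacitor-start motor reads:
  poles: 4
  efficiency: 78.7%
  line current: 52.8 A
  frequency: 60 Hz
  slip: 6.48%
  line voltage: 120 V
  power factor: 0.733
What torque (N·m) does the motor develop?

P_in = V·I·cosφ = 120 × 52.8 × 0.733 = 4644 W
P_out = η·P_in = 0.787 × 4644 = 3655 W
n_s = 120×60/4 = 1800 rpm; n = 1800×(1−0.0648) = 1683 rpm
ω = 2π×1683/60 = 176.2 rad/s
τ = P_out/ω = 3655/176.2 = 20.7 N·m

20.7 N·m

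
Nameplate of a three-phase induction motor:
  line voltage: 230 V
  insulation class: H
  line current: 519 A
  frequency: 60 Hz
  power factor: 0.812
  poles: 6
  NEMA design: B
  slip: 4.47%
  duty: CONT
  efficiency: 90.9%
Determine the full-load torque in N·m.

1270 N·m

P_in = √3·V·I·cosφ = 1.732 × 230 × 519 × 0.812 = 167880 W
P_out = η·P_in = 0.909 × 167880 = 152603 W
n_s = 120×60/6 = 1200 rpm; n = 1200×(1−0.0447) = 1146 rpm
ω = 2π×1146/60 = 120 rad/s
τ = P_out/ω = 152603/120 = 1270 N·m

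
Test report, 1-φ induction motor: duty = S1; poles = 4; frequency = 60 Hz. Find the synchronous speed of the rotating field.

1800 rpm

n_s = 120f/p = 120×60/4 = 1800 rpm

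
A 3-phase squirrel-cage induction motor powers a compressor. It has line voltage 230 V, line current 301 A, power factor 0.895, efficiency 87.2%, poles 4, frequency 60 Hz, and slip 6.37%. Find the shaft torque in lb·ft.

P_in = √3·V·I·cosφ = 1.732 × 230 × 301 × 0.895 = 107316 W
P_out = η·P_in = 0.872 × 107316 = 93580 W
n_s = 120×60/4 = 1800 rpm; n = 1800×(1−0.0637) = 1685 rpm
ω = 2π×1685/60 = 176.5 rad/s
τ = P_out/ω = 93580/176.5 = 530.2 N·m
In lb·ft: 530.2/1.356 = 391 lb·ft

391 lb·ft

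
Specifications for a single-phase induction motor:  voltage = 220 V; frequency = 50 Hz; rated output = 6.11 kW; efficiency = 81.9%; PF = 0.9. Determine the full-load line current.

37.7 A

P_out = 6.11 kW = 6110 W
P_in = P_out / η = 6110 / 0.819 = 7460 W
I = P_in / (V·cosφ) = 7460 / (220 × 0.9) = 37.7 A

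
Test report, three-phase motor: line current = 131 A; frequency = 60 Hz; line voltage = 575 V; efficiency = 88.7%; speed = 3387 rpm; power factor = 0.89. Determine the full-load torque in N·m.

P_in = √3·V·I·cosφ = 1.732 × 575 × 131 × 0.89 = 116112 W
P_out = η·P_in = 0.887 × 116112 = 102991 W
n = 3387 rpm
ω = 2π×3387/60 = 354.7 rad/s
τ = P_out/ω = 102991/354.7 = 290 N·m

290 N·m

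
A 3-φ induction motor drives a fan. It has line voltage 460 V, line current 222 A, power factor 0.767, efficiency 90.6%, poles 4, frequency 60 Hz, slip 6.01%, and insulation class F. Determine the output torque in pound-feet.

P_in = √3·V·I·cosφ = 1.732 × 460 × 222 × 0.767 = 135661 W
P_out = η·P_in = 0.906 × 135661 = 122909 W
n_s = 120×60/4 = 1800 rpm; n = 1800×(1−0.0601) = 1692 rpm
ω = 2π×1692/60 = 177.2 rad/s
τ = P_out/ω = 122909/177.2 = 693.6 N·m
In lb·ft: 693.6/1.356 = 512 lb·ft

512 lb·ft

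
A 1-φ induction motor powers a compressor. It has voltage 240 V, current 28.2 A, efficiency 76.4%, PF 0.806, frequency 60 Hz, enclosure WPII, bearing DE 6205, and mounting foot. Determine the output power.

P_in = V·I·cosφ = 240 × 28.2 × 0.806 = 5455 W
P_out = η·P_in = 0.764 × 5455 = 4168 W

4.17 kW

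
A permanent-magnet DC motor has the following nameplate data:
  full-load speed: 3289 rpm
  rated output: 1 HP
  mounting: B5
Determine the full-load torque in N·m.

P_out = 1 × 746 = 746 W
ω = 2π × 3289/60 = 344.4 rad/s
τ = P_out/ω = 746/344.4 = 2.17 N·m

2.17 N·m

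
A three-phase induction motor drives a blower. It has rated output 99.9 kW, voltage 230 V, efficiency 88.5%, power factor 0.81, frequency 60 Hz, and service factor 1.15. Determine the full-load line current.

P_out = 99.9 kW = 99900 W
P_in = P_out / η = 99900 / 0.885 = 112881 W
I_L = P_in / (√3·V_L·cosφ) = 112881 / (1.732 × 230 × 0.81) = 350 A

350 A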